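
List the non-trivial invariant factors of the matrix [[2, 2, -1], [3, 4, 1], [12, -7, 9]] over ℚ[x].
The Jordan structure of A has elementary divisors (x - 5)^3. Arranging the block sizes at each eigenvalue in decreasing order and taking row products gives the invariant factors.

Invariant factors (smallest first, each dividing the next): (x - 5)^3.

Check: the last factor (x - 5)^3 is the minimal polynomial, and the product (x - 5)^3 is the characteristic polynomial.

(x - 5)^3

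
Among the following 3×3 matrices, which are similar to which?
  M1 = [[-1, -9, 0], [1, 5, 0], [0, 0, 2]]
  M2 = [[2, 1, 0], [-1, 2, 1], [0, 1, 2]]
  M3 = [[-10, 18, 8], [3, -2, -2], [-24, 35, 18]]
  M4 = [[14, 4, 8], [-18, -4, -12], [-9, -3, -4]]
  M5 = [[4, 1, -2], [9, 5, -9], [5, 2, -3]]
2 classes: {M1, M4}, {M2, M3, M5}

Characteristic polynomials: χ_{M1} = (x - 2)^3, χ_{M2} = (x - 2)^3, χ_{M3} = (x - 2)^3, χ_{M4} = (x - 2)^3, χ_{M5} = (x - 2)^3.

{M1, M4}: invariant factors x - 2, (x - 2)^2.

{M2, M3, M5}: invariant factors (x - 2)^3.

Matrices are similar if and only if their invariant-factor lists agree; the partition into similarity classes is {M1, M4}, {M2, M3, M5}.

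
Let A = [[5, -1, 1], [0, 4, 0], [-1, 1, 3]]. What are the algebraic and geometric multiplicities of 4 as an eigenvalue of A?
algebraic multiplicity 3, geometric multiplicity 2

The characteristic polynomial is (x - 4)^3, so the factor x - 4 appears with exponent 3: the algebraic multiplicity is 3.

rank(A - 4I) = 1, so the eigenspace has dimension 3 - 1 = 2: the geometric multiplicity is 2.

Since 2 < 3, A is not diagonalizable.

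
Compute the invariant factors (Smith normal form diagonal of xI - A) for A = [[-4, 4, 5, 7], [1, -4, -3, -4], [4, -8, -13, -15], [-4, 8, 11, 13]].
The Jordan structure of A has elementary divisors (x + 2)^2, (x + 2)^2. Arranging the block sizes at each eigenvalue in decreasing order and taking row products gives the invariant factors.

Invariant factors (smallest first, each dividing the next): (x + 2)^2, (x + 2)^2.

Check: the last factor (x + 2)^2 is the minimal polynomial, and the product (x + 2)^4 is the characteristic polynomial.

(x + 2)^2, (x + 2)^2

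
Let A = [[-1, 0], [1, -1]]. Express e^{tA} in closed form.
A has Jordan form J = [[-1, 1], [0, -1]] with A = PJP^{-1}, so e^{tA} = P e^{tJ} P^{-1}.

For a Jordan block J_k(λ), e^{tJ_k(λ)} = e^{λt} · (I + tN + t^2 N^2/2! + ... + t^{k-1} N^{k-1}/(k-1)!) where N is the nilpotent superdiagonal part.

Assembling the blocks and conjugating back gives the entries of e^{tA} as shown above.

e^{tA} = [[e^{-t}, 0], [t*e^{-t}, e^{-t}]]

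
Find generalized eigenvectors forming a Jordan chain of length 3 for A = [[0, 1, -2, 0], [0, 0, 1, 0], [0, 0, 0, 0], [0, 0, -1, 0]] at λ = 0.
We seek v_1 ∈ ker(A^3) \ ker(A^2), then set v_{i+1} = A v_i.

One such chain is v_1 = [[0, 2, 1, -2]]^T, v_2 = [[0, 1, 0, -1]]^T, v_3 = [[1, 0, 0, 0]]^T. Check: A v_3 = [[0, 0, 0, 0]]^T = 0.

v_1 = [[0, 2, 1, -2]]^T, v_2 = [[0, 1, 0, -1]]^T, v_3 = [[1, 0, 0, 0]]^T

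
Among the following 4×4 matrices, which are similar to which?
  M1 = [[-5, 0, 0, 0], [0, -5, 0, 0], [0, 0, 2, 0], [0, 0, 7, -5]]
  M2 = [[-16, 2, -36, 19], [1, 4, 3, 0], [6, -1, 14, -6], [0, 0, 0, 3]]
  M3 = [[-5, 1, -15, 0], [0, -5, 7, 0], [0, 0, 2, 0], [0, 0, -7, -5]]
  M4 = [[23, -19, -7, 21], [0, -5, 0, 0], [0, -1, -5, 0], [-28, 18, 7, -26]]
Characteristic polynomials: χ_{M1} = (x - 2)(x + 5)^3, χ_{M2} = (x - 3)^3(x + 4), χ_{M3} = (x - 2)(x + 5)^3, χ_{M4} = (x - 2)(x + 5)^3.

{M1}: invariant factors x + 5, x + 5, (x - 2)(x + 5).

{M2}: invariant factors (x - 3)^3(x + 4).

{M3, M4}: invariant factors x + 5, (x - 2)(x + 5)^2.

Matrices are similar if and only if their invariant-factor lists agree; the partition into similarity classes is {M1}, {M2}, {M3, M4}.

3 classes: {M1}, {M2}, {M3, M4}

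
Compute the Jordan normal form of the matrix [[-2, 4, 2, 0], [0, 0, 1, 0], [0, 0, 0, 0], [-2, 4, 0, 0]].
J = [[-2, 0, 0, 0], [0, 0, 1, 0], [0, 0, 0, 0], [0, 0, 0, 0]]

The characteristic polynomial is det(xI - A) = x^3(x + 2), so the eigenvalues are -2 (algebraic multiplicity 1), 0 (algebraic multiplicity 3).

For λ = -2: algebraic multiplicity 1 gives one 1×1 block.

For λ = 0: rank(A) = 2, rank(A^2) = 1. The eigenspace has dimension 4 - 2 = 2, so there are 2 Jordan blocks; the rank sequence gives block sizes [2, 1].

Assembling the blocks gives the Jordan form J above.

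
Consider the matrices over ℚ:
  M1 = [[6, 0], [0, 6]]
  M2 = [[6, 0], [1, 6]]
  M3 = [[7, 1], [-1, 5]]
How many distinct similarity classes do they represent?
Characteristic polynomials: χ_{M1} = (x - 6)^2, χ_{M2} = (x - 6)^2, χ_{M3} = (x - 6)^2.

{M1}: invariant factors x - 6, x - 6.

{M2, M3}: invariant factors (x - 6)^2.

Matrices are similar if and only if their invariant-factor lists agree; the partition into similarity classes is {M1}, {M2, M3}.

2 classes: {M1}, {M2, M3}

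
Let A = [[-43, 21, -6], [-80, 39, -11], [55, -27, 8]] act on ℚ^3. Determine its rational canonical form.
R = [[0, 0, 0], [1, 0, -4], [0, 1, 4]]

The invariant factors of A (the non-unit diagonal entries of the Smith normal form of xI - A over ℚ[x]) are x(x - 2)^2, each dividing the next. The characteristic polynomial is their product, x(x - 2)^2.

The rational canonical form is the block-diagonal matrix of companion matrices C(f_i):
R = [[0, 0, 0], [1, 0, -4], [0, 1, 4]].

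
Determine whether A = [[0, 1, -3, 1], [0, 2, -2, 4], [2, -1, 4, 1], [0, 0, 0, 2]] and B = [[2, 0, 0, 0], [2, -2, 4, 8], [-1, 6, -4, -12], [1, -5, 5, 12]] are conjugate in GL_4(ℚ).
Two matrices over a field are similar if and only if they have the same invariant factors.

Both A and B have characteristic polynomial (x - 2)^4 and minimal polynomial (x - 2)^3. Computing further, both have invariant factors x - 2, (x - 2)^3. Hence A and B are similar.

Yes.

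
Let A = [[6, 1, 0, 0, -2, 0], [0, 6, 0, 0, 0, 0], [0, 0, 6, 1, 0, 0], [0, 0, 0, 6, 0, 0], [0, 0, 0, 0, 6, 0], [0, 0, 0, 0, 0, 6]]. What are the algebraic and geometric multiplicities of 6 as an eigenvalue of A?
The characteristic polynomial is (x - 6)^6, so the factor x - 6 appears with exponent 6: the algebraic multiplicity is 6.

rank(A - 6I) = 2, so the eigenspace has dimension 6 - 2 = 4: the geometric multiplicity is 4.

Since 4 < 6, A is not diagonalizable.

algebraic multiplicity 6, geometric multiplicity 4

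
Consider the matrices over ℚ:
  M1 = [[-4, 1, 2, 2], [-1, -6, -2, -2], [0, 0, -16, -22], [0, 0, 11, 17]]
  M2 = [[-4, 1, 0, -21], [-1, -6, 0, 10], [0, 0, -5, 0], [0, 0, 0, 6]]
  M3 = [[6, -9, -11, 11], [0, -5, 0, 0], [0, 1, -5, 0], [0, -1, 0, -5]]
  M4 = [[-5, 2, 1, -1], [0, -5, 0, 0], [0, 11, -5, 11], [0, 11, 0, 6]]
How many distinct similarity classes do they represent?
1 class: {M1, M2, M3, M4}

Characteristic polynomials: χ_{M1} = (x - 6)(x + 5)^3, χ_{M2} = (x - 6)(x + 5)^3, χ_{M3} = (x - 6)(x + 5)^3, χ_{M4} = (x - 6)(x + 5)^3.

{M1, M2, M3, M4}: invariant factors x + 5, (x - 6)(x + 5)^2.

Matrices are similar if and only if their invariant-factor lists agree; the partition into similarity classes is {M1, M2, M3, M4}.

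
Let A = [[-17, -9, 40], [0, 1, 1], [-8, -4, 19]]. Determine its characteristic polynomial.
xI - A = [[x + 17, 9, -40], [0, x - 1, -1], [8, 4, x - 19]].

Expanding det(xI - A) along the first row:
det(xI - A) = + (x + 17)·det([[x - 1, -1], [4, x - 19]]) - (9)·det([[0, -1], [8, x - 19]]) + (-40)·det([[0, x - 1], [8, 4]]).

Evaluating gives χ_A(x) = x^3 - 3x^2 + 3x - 1 = (x - 1)^3.

χ_A(x) = (x - 1)^3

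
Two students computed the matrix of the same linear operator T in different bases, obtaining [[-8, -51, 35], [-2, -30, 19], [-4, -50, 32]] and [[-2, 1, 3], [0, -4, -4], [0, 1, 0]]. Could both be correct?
Yes.

Two matrices over a field are similar if and only if they have the same invariant factors.

Both A and B have characteristic polynomial (x + 2)^3 and minimal polynomial (x + 2)^3. Computing further, both have invariant factors (x + 2)^3. Hence A and B are similar.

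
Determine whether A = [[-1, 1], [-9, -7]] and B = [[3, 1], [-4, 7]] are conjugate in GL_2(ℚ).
No.

trace(A) = -8 but trace(B) = 10. The trace is a similarity invariant, so A and B are not similar.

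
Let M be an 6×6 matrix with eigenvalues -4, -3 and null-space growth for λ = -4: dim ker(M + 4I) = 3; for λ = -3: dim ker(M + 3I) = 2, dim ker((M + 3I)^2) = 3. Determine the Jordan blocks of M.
λ = -4: successive nullity increments [3] count blocks of size ≥ k; block sizes are [1, 1, 1].
λ = -3: successive nullity increments [2, 1] count blocks of size ≥ k; block sizes are [2, 1].

Jordan blocks: (-4, 1), (-4, 1), (-4, 1), (-3, 2), (-3, 1)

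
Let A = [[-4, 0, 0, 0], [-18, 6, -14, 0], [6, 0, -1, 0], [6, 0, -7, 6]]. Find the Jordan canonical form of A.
J = [[-4, 0, 0, 0], [0, -1, 0, 0], [0, 0, 6, 0], [0, 0, 0, 6]]

The characteristic polynomial is det(xI - A) = (x - 6)^2(x + 1)(x + 4), so the eigenvalues are -4 (algebraic multiplicity 1), -1 (algebraic multiplicity 1), 6 (algebraic multiplicity 2).

For λ = -4: algebraic multiplicity 1 gives one 1×1 block.

For λ = -1: algebraic multiplicity 1 gives one 1×1 block.

For λ = 6: rank(A - 6I) = 2. The eigenspace has dimension 4 - 2 = 2, so there are 2 Jordan blocks; the rank sequence gives block sizes [1, 1].

Assembling the blocks gives the Jordan form J above.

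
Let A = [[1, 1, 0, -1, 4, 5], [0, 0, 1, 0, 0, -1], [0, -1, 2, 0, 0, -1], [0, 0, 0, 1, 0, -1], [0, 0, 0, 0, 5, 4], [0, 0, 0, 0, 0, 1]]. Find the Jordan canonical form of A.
The characteristic polynomial is det(xI - A) = (x - 5)(x - 1)^5, so the eigenvalues are 1 (algebraic multiplicity 5), 5 (algebraic multiplicity 1).

For λ = 1: rank(A - I) = 4, rank((A - I)^2) = 2, rank((A - I)^3) = 1. The eigenspace has dimension 6 - 4 = 2, so there are 2 Jordan blocks; the rank sequence gives block sizes [3, 2].

For λ = 5: algebraic multiplicity 1 gives one 1×1 block.

Assembling the blocks gives the Jordan form J above.

J = [[1, 1, 0, 0, 0, 0], [0, 1, 1, 0, 0, 0], [0, 0, 1, 0, 0, 0], [0, 0, 0, 1, 1, 0], [0, 0, 0, 0, 1, 0], [0, 0, 0, 0, 0, 5]]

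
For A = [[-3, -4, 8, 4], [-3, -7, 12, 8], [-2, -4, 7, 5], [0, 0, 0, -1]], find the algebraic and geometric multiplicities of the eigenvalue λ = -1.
The characteristic polynomial is (x + 1)^4, so the factor x + 1 appears with exponent 4: the algebraic multiplicity is 4.

rank(A + I) = 2, so the eigenspace has dimension 4 - 2 = 2: the geometric multiplicity is 2.

Since 2 < 4, A is not diagonalizable.

algebraic multiplicity 4, geometric multiplicity 2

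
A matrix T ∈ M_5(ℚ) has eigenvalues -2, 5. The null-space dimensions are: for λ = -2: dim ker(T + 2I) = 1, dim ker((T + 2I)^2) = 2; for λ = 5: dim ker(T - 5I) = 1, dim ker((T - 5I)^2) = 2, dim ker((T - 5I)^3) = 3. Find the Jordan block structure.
Jordan blocks: (-2, 2), (5, 3)

λ = -2: successive nullity increments [1, 1] count blocks of size ≥ k; block sizes are [2].
λ = 5: successive nullity increments [1, 1, 1] count blocks of size ≥ k; block sizes are [3].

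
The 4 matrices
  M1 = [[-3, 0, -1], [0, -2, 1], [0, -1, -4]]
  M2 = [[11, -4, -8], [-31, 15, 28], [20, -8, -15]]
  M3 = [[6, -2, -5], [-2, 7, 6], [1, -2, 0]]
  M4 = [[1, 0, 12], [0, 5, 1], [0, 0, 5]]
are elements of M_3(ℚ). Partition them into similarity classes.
3 classes: {M1}, {M2, M4}, {M3}

Characteristic polynomials: χ_{M1} = (x + 3)^3, χ_{M2} = (x - 5)^2(x - 1), χ_{M3} = (x - 5)^2(x - 3), χ_{M4} = (x - 5)^2(x - 1).

{M1}: invariant factors (x + 3)^3.

{M2, M4}: invariant factors (x - 5)^2(x - 1).

{M3}: invariant factors (x - 5)^2(x - 3).

Matrices are similar if and only if their invariant-factor lists agree; the partition into similarity classes is {M1}, {M2, M4}, {M3}.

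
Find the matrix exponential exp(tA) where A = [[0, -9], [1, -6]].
A has Jordan form J = [[-3, 1], [0, -3]] with A = PJP^{-1}, so e^{tA} = P e^{tJ} P^{-1}.

For a Jordan block J_k(λ), e^{tJ_k(λ)} = e^{λt} · (I + tN + t^2 N^2/2! + ... + t^{k-1} N^{k-1}/(k-1)!) where N is the nilpotent superdiagonal part.

Assembling the blocks and conjugating back gives the entries of e^{tA} as shown above.

e^{tA} = [[(3*t + 1)*e^{-3*t}, -9*t*e^{-3*t}], [t*e^{-3*t}, (1 - 3*t)*e^{-3*t}]]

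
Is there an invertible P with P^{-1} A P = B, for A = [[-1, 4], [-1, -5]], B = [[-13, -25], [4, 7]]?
Yes.

Two matrices over a field are similar if and only if they have the same invariant factors.

Both A and B have characteristic polynomial (x + 3)^2 and minimal polynomial (x + 3)^2. Computing further, both have invariant factors (x + 3)^2. Hence A and B are similar.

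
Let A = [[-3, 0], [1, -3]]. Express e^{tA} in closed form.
A has Jordan form J = [[-3, 1], [0, -3]] with A = PJP^{-1}, so e^{tA} = P e^{tJ} P^{-1}.

For a Jordan block J_k(λ), e^{tJ_k(λ)} = e^{λt} · (I + tN + t^2 N^2/2! + ... + t^{k-1} N^{k-1}/(k-1)!) where N is the nilpotent superdiagonal part.

Assembling the blocks and conjugating back gives the entries of e^{tA} as shown above.

e^{tA} = [[e^{-3*t}, 0], [t*e^{-3*t}, e^{-3*t}]]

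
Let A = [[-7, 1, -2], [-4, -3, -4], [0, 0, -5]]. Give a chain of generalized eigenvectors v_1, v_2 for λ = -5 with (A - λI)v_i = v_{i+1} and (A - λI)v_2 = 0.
v_1 = [[0, 1, 0]]^T, v_2 = [[1, 2, 0]]^T

We seek v_1 ∈ ker((A + 5I)^2) \ ker(A + 5I), then set v_{i+1} = (A + 5I) v_i.

One such chain is v_1 = [[0, 1, 0]]^T, v_2 = [[1, 2, 0]]^T. Check: (A + 5I) v_2 = [[0, 0, 0]]^T = 0.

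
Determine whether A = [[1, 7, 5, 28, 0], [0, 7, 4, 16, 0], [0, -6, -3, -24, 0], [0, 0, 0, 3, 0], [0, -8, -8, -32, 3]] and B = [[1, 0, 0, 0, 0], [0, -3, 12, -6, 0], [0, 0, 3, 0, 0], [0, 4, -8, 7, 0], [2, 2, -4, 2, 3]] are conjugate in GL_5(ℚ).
No.

Both have characteristic polynomial (x - 3)^3(x - 1)^2, but the minimal polynomial of A is (x - 3)(x - 1)^2 while the minimal polynomial of B is (x - 3)(x - 1). The minimal polynomial is a similarity invariant, so A and B are not similar.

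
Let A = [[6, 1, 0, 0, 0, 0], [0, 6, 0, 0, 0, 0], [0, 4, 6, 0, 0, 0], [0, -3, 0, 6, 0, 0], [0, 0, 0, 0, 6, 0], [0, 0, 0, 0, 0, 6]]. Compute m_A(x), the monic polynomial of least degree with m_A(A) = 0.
The characteristic polynomial factors as (x - 6)^6. The minimal polynomial is ∏(x - λ)^{k_λ} where k_λ is the size of the largest Jordan block at λ.

For λ = 6: rank(A - 6I) = 1, and the largest Jordan block has size 2 (the smallest k with rank((A - 6I)^k) = rank((A - 6I)^(k+1))).

So m_A(x) = (x - 6)^2.

m_A(x) = (x - 6)^2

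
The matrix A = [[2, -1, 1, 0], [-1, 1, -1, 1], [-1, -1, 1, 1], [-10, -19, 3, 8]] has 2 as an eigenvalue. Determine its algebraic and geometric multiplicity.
The characteristic polynomial is (x - 4)^2(x - 2)^2, so the factor x - 2 appears with exponent 2: the algebraic multiplicity is 2.

rank(A - 2I) = 3, so the eigenspace has dimension 4 - 3 = 1: the geometric multiplicity is 1.

Since 1 < 2, A is not diagonalizable.

algebraic multiplicity 2, geometric multiplicity 1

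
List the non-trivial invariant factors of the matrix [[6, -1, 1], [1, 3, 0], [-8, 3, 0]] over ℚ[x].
The Jordan structure of A has elementary divisors (x - 3)^3. Arranging the block sizes at each eigenvalue in decreasing order and taking row products gives the invariant factors.

Invariant factors (smallest first, each dividing the next): (x - 3)^3.

Check: the last factor (x - 3)^3 is the minimal polynomial, and the product (x - 3)^3 is the characteristic polynomial.

(x - 3)^3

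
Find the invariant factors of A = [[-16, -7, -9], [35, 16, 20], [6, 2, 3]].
The Jordan structure of A has elementary divisors (x - 1)^3. Arranging the block sizes at each eigenvalue in decreasing order and taking row products gives the invariant factors.

Invariant factors (smallest first, each dividing the next): (x - 1)^3.

Check: the last factor (x - 1)^3 is the minimal polynomial, and the product (x - 1)^3 is the characteristic polynomial.

(x - 1)^3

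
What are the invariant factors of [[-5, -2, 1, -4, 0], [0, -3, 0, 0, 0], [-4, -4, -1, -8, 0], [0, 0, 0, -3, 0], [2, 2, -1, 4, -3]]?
x + 3, x + 3, x + 3, (x + 3)^2

The Jordan structure of A has elementary divisors (x + 3)^2, (x + 3), (x + 3), (x + 3). Arranging the block sizes at each eigenvalue in decreasing order and taking row products gives the invariant factors.

Invariant factors (smallest first, each dividing the next): x + 3, x + 3, x + 3, (x + 3)^2.

Check: the last factor (x + 3)^2 is the minimal polynomial, and the product (x + 3)^5 is the characteristic polynomial.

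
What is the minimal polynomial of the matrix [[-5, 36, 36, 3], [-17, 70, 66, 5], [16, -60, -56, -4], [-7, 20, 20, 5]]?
The characteristic polynomial factors as (x - 6)^2(x - 4)(x + 2). The minimal polynomial is ∏(x - λ)^{k_λ} where k_λ is the size of the largest Jordan block at λ.

For λ = -2: rank(A + 2I) = 3, and the largest Jordan block has size 1 (the smallest k with rank((A + 2I)^k) = rank((A + 2I)^(k+1))).
For λ = 4: rank(A - 4I) = 3, and the largest Jordan block has size 1 (the smallest k with rank((A - 4I)^k) = rank((A - 4I)^(k+1))).
For λ = 6: rank(A - 6I) = 3, and the largest Jordan block has size 2 (the smallest k with rank((A - 6I)^k) = rank((A - 6I)^(k+1))).

So m_A(x) = (x - 6)^2(x - 4)(x + 2).

m_A(x) = (x - 6)^2(x - 4)(x + 2)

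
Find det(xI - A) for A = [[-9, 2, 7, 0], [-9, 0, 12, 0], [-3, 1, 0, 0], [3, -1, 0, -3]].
xI - A = [[x + 9, -2, -7, 0], [9, x, -12, 0], [3, -1, x, 0], [-3, 1, 0, x + 3]].

Expanding det(xI - A) along the first row:
det(xI - A) = + (x + 9)·det([[x, -12, 0], [-1, x, 0], [1, 0, x + 3]]) - (-2)·det([[9, -12, 0], [3, x, 0], [-3, 0, x + 3]]) + (-7)·det([[9, x, 0], [3, -1, 0], [-3, 1, x + 3]]) - (0)·det([[9, x, -12], [3, -1, x], [-3, 1, 0]]).

Evaluating gives χ_A(x) = x^4 + 12x^3 + 54x^2 + 108x + 81 = (x + 3)^4.

χ_A(x) = (x + 3)^4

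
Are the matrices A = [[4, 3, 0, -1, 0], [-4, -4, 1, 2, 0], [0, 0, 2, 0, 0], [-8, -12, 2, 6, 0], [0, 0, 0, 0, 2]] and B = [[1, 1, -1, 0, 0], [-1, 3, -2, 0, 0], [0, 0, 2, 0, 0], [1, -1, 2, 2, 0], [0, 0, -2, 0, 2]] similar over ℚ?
Two matrices over a field are similar if and only if they have the same invariant factors.

Both A and B have characteristic polynomial (x - 2)^5 and minimal polynomial (x - 2)^3. Computing further, both have invariant factors x - 2, x - 2, (x - 2)^3. Hence A and B are similar.

Yes.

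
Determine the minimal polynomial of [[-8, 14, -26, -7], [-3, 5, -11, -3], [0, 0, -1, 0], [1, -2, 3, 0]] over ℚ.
The characteristic polynomial factors as (x + 1)^4. The minimal polynomial is ∏(x - λ)^{k_λ} where k_λ is the size of the largest Jordan block at λ.

For λ = -1: rank(A + I) = 2, and the largest Jordan block has size 3 (the smallest k with rank((A + I)^k) = rank((A + I)^(k+1))).

So m_A(x) = (x + 1)^3.

m_A(x) = (x + 1)^3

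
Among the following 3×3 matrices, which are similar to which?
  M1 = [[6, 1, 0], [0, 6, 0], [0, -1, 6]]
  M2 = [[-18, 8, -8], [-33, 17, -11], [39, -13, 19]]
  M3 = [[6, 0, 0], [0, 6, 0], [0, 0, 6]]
2 classes: {M1, M2}, {M3}

Characteristic polynomials: χ_{M1} = (x - 6)^3, χ_{M2} = (x - 6)^3, χ_{M3} = (x - 6)^3.

{M1, M2}: invariant factors x - 6, (x - 6)^2.

{M3}: invariant factors x - 6, x - 6, x - 6.

Matrices are similar if and only if their invariant-factor lists agree; the partition into similarity classes is {M1, M2}, {M3}.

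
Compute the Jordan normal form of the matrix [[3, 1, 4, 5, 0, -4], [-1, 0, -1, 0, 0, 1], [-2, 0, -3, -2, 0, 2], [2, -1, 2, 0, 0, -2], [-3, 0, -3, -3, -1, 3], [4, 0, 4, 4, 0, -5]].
The characteristic polynomial is det(xI - A) = (x + 1)^6, so the eigenvalues are -1 (algebraic multiplicity 6).

For λ = -1: rank(A + I) = 2, rank((A + I)^2) = 1, rank((A + I)^3) = 0. The eigenspace has dimension 6 - 2 = 4, so there are 4 Jordan blocks; the rank sequence gives block sizes [3, 1, 1, 1].

Assembling the blocks gives the Jordan form J above.

J = [[-1, 1, 0, 0, 0, 0], [0, -1, 1, 0, 0, 0], [0, 0, -1, 0, 0, 0], [0, 0, 0, -1, 0, 0], [0, 0, 0, 0, -1, 0], [0, 0, 0, 0, 0, -1]]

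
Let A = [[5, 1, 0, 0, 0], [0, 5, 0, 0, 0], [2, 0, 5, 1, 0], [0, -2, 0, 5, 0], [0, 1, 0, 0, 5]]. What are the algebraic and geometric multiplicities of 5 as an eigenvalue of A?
The characteristic polynomial is (x - 5)^5, so the factor x - 5 appears with exponent 5: the algebraic multiplicity is 5.

rank(A - 5I) = 2, so the eigenspace has dimension 5 - 2 = 3: the geometric multiplicity is 3.

Since 3 < 5, A is not diagonalizable.

algebraic multiplicity 5, geometric multiplicity 3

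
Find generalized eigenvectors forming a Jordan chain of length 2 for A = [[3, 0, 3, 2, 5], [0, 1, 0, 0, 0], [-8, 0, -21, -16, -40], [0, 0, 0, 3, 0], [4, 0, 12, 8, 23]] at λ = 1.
We seek v_1 ∈ ker((A - I)^2) \ ker(A - I), then set v_{i+1} = (A - I) v_i.

One such chain is v_1 = [[0, 0, 2, 0, -1]]^T, v_2 = [[1, 0, -4, 0, 2]]^T. Check: (A - I) v_2 = [[0, 0, 0, 0, 0]]^T = 0.

v_1 = [[0, 0, 2, 0, -1]]^T, v_2 = [[1, 0, -4, 0, 2]]^T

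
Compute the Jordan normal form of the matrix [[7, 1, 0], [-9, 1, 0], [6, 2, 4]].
The characteristic polynomial is det(xI - A) = (x - 4)^3, so the eigenvalues are 4 (algebraic multiplicity 3).

For λ = 4: rank(A - 4I) = 1, rank((A - 4I)^2) = 0. The eigenspace has dimension 3 - 1 = 2, so there are 2 Jordan blocks; the rank sequence gives block sizes [2, 1].

Assembling the blocks gives the Jordan form J above.

J = [[4, 1, 0], [0, 4, 0], [0, 0, 4]]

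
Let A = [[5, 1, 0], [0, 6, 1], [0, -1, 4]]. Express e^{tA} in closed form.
e^{tA} = [[e^{5*t}, t*(t + 2)*e^{5*t}/2, t^2*e^{5*t}/2], [0, (t + 1)*e^{5*t}, t*e^{5*t}], [0, -t*e^{5*t}, (1 - t)*e^{5*t}]]

A has Jordan form J = [[5, 1, 0], [0, 5, 1], [0, 0, 5]] with A = PJP^{-1}, so e^{tA} = P e^{tJ} P^{-1}.

For a Jordan block J_k(λ), e^{tJ_k(λ)} = e^{λt} · (I + tN + t^2 N^2/2! + ... + t^{k-1} N^{k-1}/(k-1)!) where N is the nilpotent superdiagonal part.

Assembling the blocks and conjugating back gives the entries of e^{tA} as shown above.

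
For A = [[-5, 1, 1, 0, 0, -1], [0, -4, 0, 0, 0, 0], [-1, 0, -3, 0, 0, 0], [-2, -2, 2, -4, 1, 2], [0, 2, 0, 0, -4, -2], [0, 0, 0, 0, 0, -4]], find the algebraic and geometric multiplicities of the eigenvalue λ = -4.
The characteristic polynomial is (x + 4)^6, so the factor x + 4 appears with exponent 6: the algebraic multiplicity is 6.

rank(A + 4I) = 3, so the eigenspace has dimension 6 - 3 = 3: the geometric multiplicity is 3.

Since 3 < 6, A is not diagonalizable.

algebraic multiplicity 6, geometric multiplicity 3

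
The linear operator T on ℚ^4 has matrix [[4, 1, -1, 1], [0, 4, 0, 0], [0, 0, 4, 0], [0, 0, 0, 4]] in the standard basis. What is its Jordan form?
The characteristic polynomial is det(xI - A) = (x - 4)^4, so the eigenvalues are 4 (algebraic multiplicity 4).

For λ = 4: rank(A - 4I) = 1, rank((A - 4I)^2) = 0. The eigenspace has dimension 4 - 1 = 3, so there are 3 Jordan blocks; the rank sequence gives block sizes [2, 1, 1].

Assembling the blocks gives the Jordan form J above.

J = [[4, 1, 0, 0], [0, 4, 0, 0], [0, 0, 4, 0], [0, 0, 0, 4]]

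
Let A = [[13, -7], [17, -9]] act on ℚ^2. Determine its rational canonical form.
R = [[0, -2], [1, 4]]

The invariant factors of A (the non-unit diagonal entries of the Smith normal form of xI - A over ℚ[x]) are x^2 - 4x + 2, each dividing the next. The characteristic polynomial is their product, x^2 - 4x + 2.

The rational canonical form is the block-diagonal matrix of companion matrices C(f_i):
R = [[0, -2], [1, 4]].

Note the characteristic polynomial does not split into linear factors over ℚ, so A has no Jordan form over ℚ; the rational canonical form exists over any field.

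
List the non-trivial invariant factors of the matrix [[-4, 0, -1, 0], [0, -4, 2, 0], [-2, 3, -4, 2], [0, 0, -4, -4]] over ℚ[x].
x + 4, (x + 4)^3

The Jordan structure of A has elementary divisors (x + 4)^3, (x + 4). Arranging the block sizes at each eigenvalue in decreasing order and taking row products gives the invariant factors.

Invariant factors (smallest first, each dividing the next): x + 4, (x + 4)^3.

Check: the last factor (x + 4)^3 is the minimal polynomial, and the product (x + 4)^4 is the characteristic polynomial.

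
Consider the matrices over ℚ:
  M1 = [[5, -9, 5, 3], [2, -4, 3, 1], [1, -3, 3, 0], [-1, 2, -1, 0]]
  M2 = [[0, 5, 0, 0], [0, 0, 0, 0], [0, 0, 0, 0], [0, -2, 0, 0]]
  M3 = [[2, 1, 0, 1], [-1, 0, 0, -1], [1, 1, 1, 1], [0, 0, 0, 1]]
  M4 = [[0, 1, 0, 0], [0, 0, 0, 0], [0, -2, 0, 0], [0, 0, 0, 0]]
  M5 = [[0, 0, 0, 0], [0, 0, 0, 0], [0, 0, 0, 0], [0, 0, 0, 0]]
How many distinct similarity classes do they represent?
4 classes: {M1}, {M2, M4}, {M3}, {M5}

Characteristic polynomials: χ_{M1} = (x - 1)^4, χ_{M2} = x^4, χ_{M3} = (x - 1)^4, χ_{M4} = x^4, χ_{M5} = x^4.

{M1}: invariant factors (x - 1)^2, (x - 1)^2.

{M2, M4}: invariant factors x, x, x^2.

{M3}: invariant factors x - 1, x - 1, (x - 1)^2.

{M5}: invariant factors x, x, x, x.

Matrices are similar if and only if their invariant-factor lists agree; the partition into similarity classes is {M1}, {M2, M4}, {M3}, {M5}.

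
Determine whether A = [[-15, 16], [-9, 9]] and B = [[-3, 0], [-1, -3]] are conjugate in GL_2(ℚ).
Two matrices over a field are similar if and only if they have the same invariant factors.

Both A and B have characteristic polynomial (x + 3)^2 and minimal polynomial (x + 3)^2. Computing further, both have invariant factors (x + 3)^2. Hence A and B are similar.

Yes.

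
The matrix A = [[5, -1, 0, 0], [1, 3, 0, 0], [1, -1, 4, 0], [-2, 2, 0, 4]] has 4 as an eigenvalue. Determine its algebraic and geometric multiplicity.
algebraic multiplicity 4, geometric multiplicity 3

The characteristic polynomial is (x - 4)^4, so the factor x - 4 appears with exponent 4: the algebraic multiplicity is 4.

rank(A - 4I) = 1, so the eigenspace has dimension 4 - 1 = 3: the geometric multiplicity is 3.

Since 3 < 4, A is not diagonalizable.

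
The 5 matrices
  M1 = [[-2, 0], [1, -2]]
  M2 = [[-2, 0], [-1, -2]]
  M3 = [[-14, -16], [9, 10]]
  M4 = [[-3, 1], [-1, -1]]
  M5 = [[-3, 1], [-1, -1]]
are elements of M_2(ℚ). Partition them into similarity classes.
Characteristic polynomials: χ_{M1} = (x + 2)^2, χ_{M2} = (x + 2)^2, χ_{M3} = (x + 2)^2, χ_{M4} = (x + 2)^2, χ_{M5} = (x + 2)^2.

{M1, M2, M3, M4, M5}: invariant factors (x + 2)^2.

Matrices are similar if and only if their invariant-factor lists agree; the partition into similarity classes is {M1, M2, M3, M4, M5}.

1 class: {M1, M2, M3, M4, M5}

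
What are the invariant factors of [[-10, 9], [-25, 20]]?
(x - 5)^2

The Jordan structure of A has elementary divisors (x - 5)^2. Arranging the block sizes at each eigenvalue in decreasing order and taking row products gives the invariant factors.

Invariant factors (smallest first, each dividing the next): (x - 5)^2.

Check: the last factor (x - 5)^2 is the minimal polynomial, and the product (x - 5)^2 is the characteristic polynomial.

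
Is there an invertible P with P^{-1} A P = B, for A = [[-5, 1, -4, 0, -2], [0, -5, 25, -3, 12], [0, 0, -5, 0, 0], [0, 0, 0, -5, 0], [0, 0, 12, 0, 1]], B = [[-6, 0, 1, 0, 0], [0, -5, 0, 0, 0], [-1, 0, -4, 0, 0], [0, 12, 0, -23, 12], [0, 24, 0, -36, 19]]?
No.

Both have characteristic polynomial (x - 1)(x + 5)^4, but the minimal polynomial of A is (x - 1)(x + 5)^3 while the minimal polynomial of B is (x - 1)(x + 5)^2. The minimal polynomial is a similarity invariant, so A and B are not similar.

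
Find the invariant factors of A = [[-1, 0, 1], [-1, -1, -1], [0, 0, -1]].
(x + 1)^3

The Jordan structure of A has elementary divisors (x + 1)^3. Arranging the block sizes at each eigenvalue in decreasing order and taking row products gives the invariant factors.

Invariant factors (smallest first, each dividing the next): (x + 1)^3.

Check: the last factor (x + 1)^3 is the minimal polynomial, and the product (x + 1)^3 is the characteristic polynomial.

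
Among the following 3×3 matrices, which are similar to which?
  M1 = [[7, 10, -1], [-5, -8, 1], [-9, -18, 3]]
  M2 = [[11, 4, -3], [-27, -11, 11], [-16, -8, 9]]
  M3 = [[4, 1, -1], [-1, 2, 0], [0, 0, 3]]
Characteristic polynomials: χ_{M1} = x^2(x - 2), χ_{M2} = (x - 3)^3, χ_{M3} = (x - 3)^3.

{M1}: invariant factors x^2(x - 2).

{M2, M3}: invariant factors (x - 3)^3.

Matrices are similar if and only if their invariant-factor lists agree; the partition into similarity classes is {M1}, {M2, M3}.

2 classes: {M1}, {M2, M3}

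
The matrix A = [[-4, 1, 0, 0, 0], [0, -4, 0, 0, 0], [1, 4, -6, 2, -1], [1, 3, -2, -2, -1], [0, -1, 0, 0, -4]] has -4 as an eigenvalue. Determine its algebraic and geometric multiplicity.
The characteristic polynomial is (x + 4)^5, so the factor x + 4 appears with exponent 5: the algebraic multiplicity is 5.

rank(A + 4I) = 2, so the eigenspace has dimension 5 - 2 = 3: the geometric multiplicity is 3.

Since 3 < 5, A is not diagonalizable.

algebraic multiplicity 5, geometric multiplicity 3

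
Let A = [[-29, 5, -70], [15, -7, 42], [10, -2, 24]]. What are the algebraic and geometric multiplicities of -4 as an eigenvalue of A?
algebraic multiplicity 3, geometric multiplicity 2

The characteristic polynomial is (x + 4)^3, so the factor x + 4 appears with exponent 3: the algebraic multiplicity is 3.

rank(A + 4I) = 1, so the eigenspace has dimension 3 - 1 = 2: the geometric multiplicity is 2.

Since 2 < 3, A is not diagonalizable.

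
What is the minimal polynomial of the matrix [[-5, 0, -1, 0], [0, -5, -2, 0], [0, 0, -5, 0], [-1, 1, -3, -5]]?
m_A(x) = (x + 5)^3

The characteristic polynomial factors as (x + 5)^4. The minimal polynomial is ∏(x - λ)^{k_λ} where k_λ is the size of the largest Jordan block at λ.

For λ = -5: rank(A + 5I) = 2, and the largest Jordan block has size 3 (the smallest k with rank((A + 5I)^k) = rank((A + 5I)^(k+1))).

So m_A(x) = (x + 5)^3.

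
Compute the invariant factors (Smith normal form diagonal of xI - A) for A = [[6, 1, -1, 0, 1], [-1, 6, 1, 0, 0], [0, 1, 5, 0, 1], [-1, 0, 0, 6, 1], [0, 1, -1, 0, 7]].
(x - 6)^2, (x - 6)^3

The Jordan structure of A has elementary divisors (x - 6)^3, (x - 6)^2. Arranging the block sizes at each eigenvalue in decreasing order and taking row products gives the invariant factors.

Invariant factors (smallest first, each dividing the next): (x - 6)^2, (x - 6)^3.

Check: the last factor (x - 6)^3 is the minimal polynomial, and the product (x - 6)^5 is the characteristic polynomial.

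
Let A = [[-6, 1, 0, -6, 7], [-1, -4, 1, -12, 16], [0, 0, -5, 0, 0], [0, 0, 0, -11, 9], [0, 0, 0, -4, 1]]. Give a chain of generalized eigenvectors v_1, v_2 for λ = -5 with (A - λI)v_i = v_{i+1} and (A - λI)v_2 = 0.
We seek v_1 ∈ ker((A + 5I)^2) \ ker(A + 5I), then set v_{i+1} = (A + 5I) v_i.

One such chain is v_1 = [[0, 1, 1, 1, 1]]^T, v_2 = [[2, 6, 0, 3, 2]]^T. Check: (A + 5I) v_2 = [[0, 0, 0, 0, 0]]^T = 0.

v_1 = [[0, 1, 1, 1, 1]]^T, v_2 = [[2, 6, 0, 3, 2]]^T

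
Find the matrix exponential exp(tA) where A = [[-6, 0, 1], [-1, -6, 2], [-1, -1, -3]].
A has Jordan form J = [[-5, 1, 0], [0, -5, 1], [0, 0, -5]] with A = PJP^{-1}, so e^{tA} = P e^{tJ} P^{-1}.

For a Jordan block J_k(λ), e^{tJ_k(λ)} = e^{λt} · (I + tN + t^2 N^2/2! + ... + t^{k-1} N^{k-1}/(k-1)!) where N is the nilpotent superdiagonal part.

Assembling the blocks and conjugating back gives the entries of e^{tA} as shown above.

e^{tA} = [[(1 - t)*e^{-5*t}, -t^2*e^{-5*t}/2, t*(t + 2)*e^{-5*t}/2], [-t*e^{-5*t}, (-t^2/2 - t + 1)*e^{-5*t}, t*(t + 4)*e^{-5*t}/2], [-t*e^{-5*t}, t*(-t - 2)*e^{-5*t}/2, (t^2 + 4*t + 2)*e^{-5*t}/2]]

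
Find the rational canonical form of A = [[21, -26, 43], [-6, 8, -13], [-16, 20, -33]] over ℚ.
The invariant factors of A (the non-unit diagonal entries of the Smith normal form of xI - A over ℚ[x]) are x(x + 1)(x + 3), each dividing the next. The characteristic polynomial is their product, x(x + 1)(x + 3).

The rational canonical form is the block-diagonal matrix of companion matrices C(f_i):
R = [[0, 0, 0], [1, 0, -3], [0, 1, -4]].

R = [[0, 0, 0], [1, 0, -3], [0, 1, -4]]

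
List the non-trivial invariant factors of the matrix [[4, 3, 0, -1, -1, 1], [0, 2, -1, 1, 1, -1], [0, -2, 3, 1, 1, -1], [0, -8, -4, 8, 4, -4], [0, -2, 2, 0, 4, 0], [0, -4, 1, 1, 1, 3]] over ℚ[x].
x - 4, x - 4, (x - 4)^2, (x - 4)^2

The Jordan structure of A has elementary divisors (x - 4)^2, (x - 4)^2, (x - 4), (x - 4). Arranging the block sizes at each eigenvalue in decreasing order and taking row products gives the invariant factors.

Invariant factors (smallest first, each dividing the next): x - 4, x - 4, (x - 4)^2, (x - 4)^2.

Check: the last factor (x - 4)^2 is the minimal polynomial, and the product (x - 4)^6 is the characteristic polynomial.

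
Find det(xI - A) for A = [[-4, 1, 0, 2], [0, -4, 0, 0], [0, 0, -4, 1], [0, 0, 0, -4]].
xI - A = [[x + 4, -1, 0, -2], [0, x + 4, 0, 0], [0, 0, x + 4, -1], [0, 0, 0, x + 4]].

Expanding det(xI - A) along the first row:
det(xI - A) = + (x + 4)·det([[x + 4, 0, 0], [0, x + 4, -1], [0, 0, x + 4]]) - (-1)·det([[0, 0, 0], [0, x + 4, -1], [0, 0, x + 4]]) + (0)·det([[0, x + 4, 0], [0, 0, -1], [0, 0, x + 4]]) - (-2)·det([[0, x + 4, 0], [0, 0, x + 4], [0, 0, 0]]).

Evaluating gives χ_A(x) = x^4 + 16x^3 + 96x^2 + 256x + 256 = (x + 4)^4.

χ_A(x) = (x + 4)^4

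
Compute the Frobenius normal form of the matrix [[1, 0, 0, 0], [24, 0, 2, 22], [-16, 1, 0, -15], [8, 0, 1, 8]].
The invariant factors of A (the non-unit diagonal entries of the Smith normal form of xI - A over ℚ[x]) are x - 1, (x - 6)(x - 1)^2, each dividing the next. The characteristic polynomial is their product, (x - 6)(x - 1)^3.

The rational canonical form is the block-diagonal matrix of companion matrices C(f_i):
R = [[1, 0, 0, 0], [0, 0, 0, 6], [0, 1, 0, -13], [0, 0, 1, 8]].

R = [[1, 0, 0, 0], [0, 0, 0, 6], [0, 1, 0, -13], [0, 0, 1, 8]]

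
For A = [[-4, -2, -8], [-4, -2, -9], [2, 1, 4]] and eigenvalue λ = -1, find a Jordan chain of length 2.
v_1 = [[0, 1, 0]]^T, v_2 = [[-2, -1, 1]]^T

We seek v_1 ∈ ker((A + I)^2) \ ker(A + I), then set v_{i+1} = (A + I) v_i.

One such chain is v_1 = [[0, 1, 0]]^T, v_2 = [[-2, -1, 1]]^T. Check: (A + I) v_2 = [[0, 0, 0]]^T = 0.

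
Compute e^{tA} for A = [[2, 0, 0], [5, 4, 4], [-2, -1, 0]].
e^{tA} = [[e^{2*t}, 0, 0], [t*(t + 5)*e^{2*t}, (2*t + 1)*e^{2*t}, 4*t*e^{2*t}], [t*(-t - 4)*e^{2*t}/2, -t*e^{2*t}, (1 - 2*t)*e^{2*t}]]

A has Jordan form J = [[2, 1, 0], [0, 2, 1], [0, 0, 2]] with A = PJP^{-1}, so e^{tA} = P e^{tJ} P^{-1}.

For a Jordan block J_k(λ), e^{tJ_k(λ)} = e^{λt} · (I + tN + t^2 N^2/2! + ... + t^{k-1} N^{k-1}/(k-1)!) where N is the nilpotent superdiagonal part.

Assembling the blocks and conjugating back gives the entries of e^{tA} as shown above.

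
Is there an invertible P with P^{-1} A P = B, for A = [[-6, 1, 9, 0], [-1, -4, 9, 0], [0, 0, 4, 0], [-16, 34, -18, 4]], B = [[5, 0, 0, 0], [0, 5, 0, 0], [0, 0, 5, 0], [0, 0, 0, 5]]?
trace(A) = -2 but trace(B) = 20. The trace is a similarity invariant, so A and B are not similar.

No.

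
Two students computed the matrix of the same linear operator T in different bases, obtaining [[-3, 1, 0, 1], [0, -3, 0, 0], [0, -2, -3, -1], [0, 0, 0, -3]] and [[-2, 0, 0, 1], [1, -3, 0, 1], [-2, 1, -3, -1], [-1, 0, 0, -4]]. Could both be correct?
Yes.

Two matrices over a field are similar if and only if they have the same invariant factors.

Both A and B have characteristic polynomial (x + 3)^4 and minimal polynomial (x + 3)^2. Computing further, both have invariant factors (x + 3)^2, (x + 3)^2. Hence A and B are similar.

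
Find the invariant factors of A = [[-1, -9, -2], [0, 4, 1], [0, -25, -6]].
(x + 1)^3

The Jordan structure of A has elementary divisors (x + 1)^3. Arranging the block sizes at each eigenvalue in decreasing order and taking row products gives the invariant factors.

Invariant factors (smallest first, each dividing the next): (x + 1)^3.

Check: the last factor (x + 1)^3 is the minimal polynomial, and the product (x + 1)^3 is the characteristic polynomial.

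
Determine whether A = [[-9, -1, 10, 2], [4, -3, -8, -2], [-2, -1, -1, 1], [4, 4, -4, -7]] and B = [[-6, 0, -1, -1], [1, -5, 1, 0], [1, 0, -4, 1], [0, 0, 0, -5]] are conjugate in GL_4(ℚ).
Yes.

Two matrices over a field are similar if and only if they have the same invariant factors.

Both A and B have characteristic polynomial (x + 5)^4 and minimal polynomial (x + 5)^2. Computing further, both have invariant factors (x + 5)^2, (x + 5)^2. Hence A and B are similar.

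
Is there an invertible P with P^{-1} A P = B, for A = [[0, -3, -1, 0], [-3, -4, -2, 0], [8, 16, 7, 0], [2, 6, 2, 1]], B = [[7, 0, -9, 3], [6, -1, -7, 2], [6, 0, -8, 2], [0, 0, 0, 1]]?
No.

trace(A) = 4 but trace(B) = -1. The trace is a similarity invariant, so A and B are not similar.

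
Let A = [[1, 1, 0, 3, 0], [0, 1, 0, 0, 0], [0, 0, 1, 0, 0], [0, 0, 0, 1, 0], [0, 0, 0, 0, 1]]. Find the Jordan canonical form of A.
J = [[1, 1, 0, 0, 0], [0, 1, 0, 0, 0], [0, 0, 1, 0, 0], [0, 0, 0, 1, 0], [0, 0, 0, 0, 1]]

The characteristic polynomial is det(xI - A) = (x - 1)^5, so the eigenvalues are 1 (algebraic multiplicity 5).

For λ = 1: rank(A - I) = 1, rank((A - I)^2) = 0. The eigenspace has dimension 5 - 1 = 4, so there are 4 Jordan blocks; the rank sequence gives block sizes [2, 1, 1, 1].

Assembling the blocks gives the Jordan form J above.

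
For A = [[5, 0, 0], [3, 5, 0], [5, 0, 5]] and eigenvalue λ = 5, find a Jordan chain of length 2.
v_1 = [[1, -1, -2]]^T, v_2 = [[0, 3, 5]]^T

We seek v_1 ∈ ker((A - 5I)^2) \ ker(A - 5I), then set v_{i+1} = (A - 5I) v_i.

One such chain is v_1 = [[1, -1, -2]]^T, v_2 = [[0, 3, 5]]^T. Check: (A - 5I) v_2 = [[0, 0, 0]]^T = 0.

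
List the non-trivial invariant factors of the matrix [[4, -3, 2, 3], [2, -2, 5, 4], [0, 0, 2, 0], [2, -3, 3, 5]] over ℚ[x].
The Jordan structure of A has elementary divisors (x - 1), (x - 2)^2, (x - 4). Arranging the block sizes at each eigenvalue in decreasing order and taking row products gives the invariant factors.

Invariant factors (smallest first, each dividing the next): (x - 4)(x - 2)^2(x - 1).

Check: the last factor (x - 4)(x - 2)^2(x - 1) is the minimal polynomial, and the product (x - 4)(x - 2)^2(x - 1) is the characteristic polynomial.

(x - 4)(x - 2)^2(x - 1)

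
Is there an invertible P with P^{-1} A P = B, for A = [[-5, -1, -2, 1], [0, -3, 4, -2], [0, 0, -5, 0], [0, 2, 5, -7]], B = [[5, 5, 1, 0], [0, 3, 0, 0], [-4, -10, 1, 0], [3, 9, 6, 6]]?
No.

trace(A) = -20 but trace(B) = 15. The trace is a similarity invariant, so A and B are not similar.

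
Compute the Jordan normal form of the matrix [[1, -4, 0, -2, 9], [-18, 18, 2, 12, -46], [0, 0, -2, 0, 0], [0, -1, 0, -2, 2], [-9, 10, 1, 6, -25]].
The characteristic polynomial is det(xI - A) = (x + 2)^5, so the eigenvalues are -2 (algebraic multiplicity 5).

For λ = -2: rank(A + 2I) = 3, rank((A + 2I)^2) = 1, rank((A + 2I)^3) = 0. The eigenspace has dimension 5 - 3 = 2, so there are 2 Jordan blocks; the rank sequence gives block sizes [3, 2].

Assembling the blocks gives the Jordan form J above.

J = [[-2, 1, 0, 0, 0], [0, -2, 1, 0, 0], [0, 0, -2, 0, 0], [0, 0, 0, -2, 1], [0, 0, 0, 0, -2]]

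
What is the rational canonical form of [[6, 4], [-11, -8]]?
The invariant factors of A (the non-unit diagonal entries of the Smith normal form of xI - A over ℚ[x]) are x^2 + 2x - 4, each dividing the next. The characteristic polynomial is their product, x^2 + 2x - 4.

The rational canonical form is the block-diagonal matrix of companion matrices C(f_i):
R = [[0, 4], [1, -2]].

Note the characteristic polynomial does not split into linear factors over ℚ, so A has no Jordan form over ℚ; the rational canonical form exists over any field.

R = [[0, 4], [1, -2]]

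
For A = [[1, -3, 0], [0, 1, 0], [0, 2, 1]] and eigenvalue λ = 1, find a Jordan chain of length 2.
v_1 = [[0, 1, 0]]^T, v_2 = [[-3, 0, 2]]^T

We seek v_1 ∈ ker((A - I)^2) \ ker(A - I), then set v_{i+1} = (A - I) v_i.

One such chain is v_1 = [[0, 1, 0]]^T, v_2 = [[-3, 0, 2]]^T. Check: (A - I) v_2 = [[0, 0, 0]]^T = 0.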